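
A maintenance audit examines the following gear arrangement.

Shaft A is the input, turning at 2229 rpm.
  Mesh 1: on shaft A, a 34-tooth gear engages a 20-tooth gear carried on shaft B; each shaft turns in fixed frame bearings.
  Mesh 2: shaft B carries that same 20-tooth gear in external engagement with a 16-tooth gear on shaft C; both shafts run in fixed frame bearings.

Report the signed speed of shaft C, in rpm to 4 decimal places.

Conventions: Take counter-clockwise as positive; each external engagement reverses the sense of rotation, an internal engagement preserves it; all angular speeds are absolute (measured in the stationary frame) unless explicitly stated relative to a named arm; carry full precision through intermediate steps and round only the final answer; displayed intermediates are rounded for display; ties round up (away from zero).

+4736.6250 rpm

2-mesh fixed-axis compound train (all bearings frame-fixed)
mesh 1 [34T→20T]: ω = 2229.0000×34/20 = 3789.3000 rpm, sense flips to −
mesh 2 [20T→16T]: ω = 3789.3000×20/16 = 4736.6250 rpm, sense flips to +
signed output speed = +4736.6250 rpm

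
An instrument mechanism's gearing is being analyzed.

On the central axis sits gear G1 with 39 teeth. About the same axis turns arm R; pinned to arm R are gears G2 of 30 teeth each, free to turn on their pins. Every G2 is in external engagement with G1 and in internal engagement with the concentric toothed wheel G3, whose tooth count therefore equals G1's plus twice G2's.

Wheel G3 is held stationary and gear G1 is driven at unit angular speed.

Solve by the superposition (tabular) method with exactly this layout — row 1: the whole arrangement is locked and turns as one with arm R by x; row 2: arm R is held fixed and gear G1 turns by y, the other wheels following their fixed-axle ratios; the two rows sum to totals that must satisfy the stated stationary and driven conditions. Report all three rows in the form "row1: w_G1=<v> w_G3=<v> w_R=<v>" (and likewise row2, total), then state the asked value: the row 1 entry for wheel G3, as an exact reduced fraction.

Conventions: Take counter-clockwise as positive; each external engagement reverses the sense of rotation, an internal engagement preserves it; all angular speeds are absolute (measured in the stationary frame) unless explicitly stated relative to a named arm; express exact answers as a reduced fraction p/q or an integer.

recognized (axles ride arm R): planetary set, 39/30/99 teeth
row 1: whole set turns with the arm by x
row 2 (arm held, sun turns y): ω_ring = −(39/99)·y, ω_arm = 0
boundary: total ω_ring = x − (39/99)·y = 0 and total ω_sun = x + y = 1  ⇒  y = 33/46, x = 13/46
row 2 ring = −(39/99)·33/46 = -13/46
totals (row 1 + row 2): sun 13/46 + 33/46 = 1, ring 13/46 + (-13/46) = 0, arm 13/46 + 0 = 13/46
asked cell (row1, ring) = 13/46

row1: w_G1=13/46 w_G3=13/46 w_R=13/46
row2: w_G1=33/46 w_G3=-13/46 w_R=0
total: w_G1=1 w_G3=0 w_R=13/46
asked value: 13/46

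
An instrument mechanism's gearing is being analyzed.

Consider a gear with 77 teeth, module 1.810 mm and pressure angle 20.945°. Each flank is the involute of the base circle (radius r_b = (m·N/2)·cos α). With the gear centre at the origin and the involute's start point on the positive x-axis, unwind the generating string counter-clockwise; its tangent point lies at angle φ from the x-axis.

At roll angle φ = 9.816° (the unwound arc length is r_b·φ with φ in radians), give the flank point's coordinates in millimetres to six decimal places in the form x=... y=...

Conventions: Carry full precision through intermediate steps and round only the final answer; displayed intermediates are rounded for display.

topology: single-mesh involute geometry — m = 1.810, N = 77
pitch radius r_p = m·N/2 = 1.810·77/2 = 69.685000
base radius r_b = r_p·cos α = 69.685000·cos 20.945° = 65.080494
roll angle φ = 9.816° = 0.17132152 rad
x = r_b·(cos φ + φ·sin φ) = 66.028588
y = r_b·(sin φ − φ·cos φ) = 0.108765

x=66.028588 y=0.108765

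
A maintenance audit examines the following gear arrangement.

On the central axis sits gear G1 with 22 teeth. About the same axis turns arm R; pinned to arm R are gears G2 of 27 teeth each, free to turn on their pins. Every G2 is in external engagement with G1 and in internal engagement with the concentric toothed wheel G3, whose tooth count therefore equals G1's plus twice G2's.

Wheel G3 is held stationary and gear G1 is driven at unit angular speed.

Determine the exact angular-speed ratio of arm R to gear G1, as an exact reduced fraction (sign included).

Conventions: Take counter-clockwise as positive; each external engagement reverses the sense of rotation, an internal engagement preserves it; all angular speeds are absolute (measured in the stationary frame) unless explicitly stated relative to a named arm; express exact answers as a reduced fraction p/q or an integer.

planetary set (22T centre, 27T on arm, 76T internal) — Willis relation
ring teeth: 22 + 2·27 = 76
22(ω_sun−ω_arm) = −76(ω_ring−ω_arm),  ω_ring = 0, ω_sun = 1
22(1−ω_arm) = −76(0−ω_arm)  ⇒  98·ω_arm = 22  ⇒  ω_arm = 11/49
ω_out/ω_in = 11/49

11/49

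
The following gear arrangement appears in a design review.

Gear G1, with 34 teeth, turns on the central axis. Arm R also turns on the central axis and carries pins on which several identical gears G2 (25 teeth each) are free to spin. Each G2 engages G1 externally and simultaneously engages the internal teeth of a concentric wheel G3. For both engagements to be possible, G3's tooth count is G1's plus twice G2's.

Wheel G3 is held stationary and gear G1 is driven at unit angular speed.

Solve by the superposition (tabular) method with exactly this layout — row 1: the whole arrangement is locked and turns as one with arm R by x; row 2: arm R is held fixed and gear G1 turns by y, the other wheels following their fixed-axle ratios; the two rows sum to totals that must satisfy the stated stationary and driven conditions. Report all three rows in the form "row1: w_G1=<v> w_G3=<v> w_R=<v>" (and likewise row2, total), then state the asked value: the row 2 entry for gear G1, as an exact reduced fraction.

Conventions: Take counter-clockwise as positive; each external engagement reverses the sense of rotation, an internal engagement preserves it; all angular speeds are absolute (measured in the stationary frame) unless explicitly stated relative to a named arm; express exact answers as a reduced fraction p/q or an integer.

row1: w_G1=17/59 w_G3=17/59 w_R=17/59
row2: w_G1=42/59 w_G3=-17/59 w_R=0
total: w_G1=1 w_G3=0 w_R=17/59
asked value: 42/59

planetary set (34T centre, 25T on arm, 84T internal) — Willis relation
row 1 — lock + rotate with arm: ω_sun = ω_ring = ω_arm = x
row 2 (arm held, sun turns y): ω_ring = −(34/84)·y, ω_arm = 0
boundary: total ω_ring = x − (34/84)·y = 0 and total ω_sun = x + y = 1  ⇒  y = 42/59, x = 17/59
row 2 ring = −(34/84)·42/59 = -17/59
totals (row 1 + row 2): sun 17/59 + 42/59 = 1, ring 17/59 + (-17/59) = 0, arm 17/59 + 0 = 17/59
asked cell (row2, sun) = 42/59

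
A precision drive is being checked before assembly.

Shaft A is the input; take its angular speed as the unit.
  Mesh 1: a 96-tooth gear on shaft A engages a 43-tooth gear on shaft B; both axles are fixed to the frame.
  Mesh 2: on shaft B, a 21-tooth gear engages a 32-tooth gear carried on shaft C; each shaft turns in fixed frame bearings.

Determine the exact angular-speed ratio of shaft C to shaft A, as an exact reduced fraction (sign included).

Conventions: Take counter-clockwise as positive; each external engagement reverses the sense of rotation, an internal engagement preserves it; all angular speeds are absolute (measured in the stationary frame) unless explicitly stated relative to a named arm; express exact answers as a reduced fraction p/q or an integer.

class = fixed-axis compound train [2 meshes; 2 ratios multiply, 2 sense flips]
mesh 1 [96T→43T]: running ratio 96/43, sense −
mesh 2 [21T→32T]: running ratio 63/43, sense +
ω_out/ω_in = 63/43

63/43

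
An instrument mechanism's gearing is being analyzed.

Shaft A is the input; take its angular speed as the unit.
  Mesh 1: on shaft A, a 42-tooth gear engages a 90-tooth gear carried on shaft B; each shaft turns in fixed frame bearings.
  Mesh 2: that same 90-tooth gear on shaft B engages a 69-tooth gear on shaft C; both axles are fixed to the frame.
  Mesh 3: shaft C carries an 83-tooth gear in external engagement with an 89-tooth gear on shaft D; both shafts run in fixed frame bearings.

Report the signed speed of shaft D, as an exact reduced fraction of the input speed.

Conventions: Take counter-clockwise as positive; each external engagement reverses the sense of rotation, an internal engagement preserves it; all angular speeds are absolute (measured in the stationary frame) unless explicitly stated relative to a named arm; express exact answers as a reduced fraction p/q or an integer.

3-mesh fixed-axis compound train (all bearings frame-fixed)
mesh 1 [42T→90T]: |ω|/ω_in = 1×42/90 = 7/15, sense flips to −
mesh 2 [90T→69T]: |ω|/ω_in = (7/15)×90/69 = 14/23, sense flips to +
mesh 3 [83T→89T]: |ω|/ω_in = (14/23)×83/89 = 1162/2047, sense flips to −
signed output speed (× input speed) = -1162/2047

-1162/2047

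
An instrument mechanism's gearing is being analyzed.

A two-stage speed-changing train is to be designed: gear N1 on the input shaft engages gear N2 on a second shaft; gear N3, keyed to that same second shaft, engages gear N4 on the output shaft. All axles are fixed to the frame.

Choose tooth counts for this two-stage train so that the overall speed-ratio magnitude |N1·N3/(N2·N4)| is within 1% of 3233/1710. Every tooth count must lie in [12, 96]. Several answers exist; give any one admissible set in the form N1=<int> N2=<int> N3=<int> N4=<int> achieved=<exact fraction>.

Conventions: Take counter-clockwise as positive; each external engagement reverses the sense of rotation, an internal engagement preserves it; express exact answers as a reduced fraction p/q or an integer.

design class (target 3233/1710): fixed-axis compound train
target = 3233/1710 in lowest terms: an exact hit needs N1·N3 = k·3233 and N2·N4 = k·1710 for one integer k, every count in [12, 96]; additionally prefer no 1:1 stage (N1 ≠ N2, N3 ≠ N4)
k = 1: N1·N3 = 3233 = 53·61, N2·N4 = 1710 = 18·95
achieved = 53·61/(18·95) = 3233/1710; |achieved − target| = 0 ≤ 3233/171000 ✓

N1=53 N2=18 N3=61 N4=95 achieved=3233/1710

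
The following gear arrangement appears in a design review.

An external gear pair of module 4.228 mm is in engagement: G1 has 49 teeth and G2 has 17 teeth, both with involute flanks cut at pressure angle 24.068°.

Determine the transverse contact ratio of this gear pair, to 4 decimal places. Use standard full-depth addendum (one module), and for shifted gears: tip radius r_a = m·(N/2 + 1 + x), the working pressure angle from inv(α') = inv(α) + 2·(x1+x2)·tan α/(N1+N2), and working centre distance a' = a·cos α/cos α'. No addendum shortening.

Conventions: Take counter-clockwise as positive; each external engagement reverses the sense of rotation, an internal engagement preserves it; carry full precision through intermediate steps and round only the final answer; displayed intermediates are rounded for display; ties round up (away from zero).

recognized (one external pair, fixed centres): single-mesh tooth geometry, m = 4.228, N1 = 49, N2 = 17
base radii: r_b1 = 94.580450, r_b2 = 32.813625
tip radii: r_a1 = 107.814000, r_a2 = 40.166000
no profile shift: α' = α, a' = a
action lengths: √(r_a1²−r_b1²) = 51.753233, √(r_a2²−r_b2²) = 23.164057
base pitch p_b = π·m·cos α = 12.127888
CR = (51.753233 + 23.164057 − 139.524000·sin 24.06800°)/12.127888 = 1.485546
contact ratio ≈ 1.4855

1.4855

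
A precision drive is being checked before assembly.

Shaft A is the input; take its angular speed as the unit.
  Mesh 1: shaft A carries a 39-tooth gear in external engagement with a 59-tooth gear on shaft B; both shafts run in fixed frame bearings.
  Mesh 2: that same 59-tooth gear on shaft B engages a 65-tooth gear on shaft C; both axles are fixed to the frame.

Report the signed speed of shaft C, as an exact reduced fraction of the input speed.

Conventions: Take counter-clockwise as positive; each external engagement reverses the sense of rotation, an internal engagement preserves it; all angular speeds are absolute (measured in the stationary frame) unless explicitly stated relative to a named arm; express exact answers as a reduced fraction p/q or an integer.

3/5

2-mesh fixed-axis compound train (all bearings frame-fixed)
mesh 1 [39T→59T]: |ω|/ω_in = 1×39/59 = 39/59, sense flips to −
mesh 2 [59T→65T]: |ω|/ω_in = (39/59)×59/65 = 3/5, sense flips to +
signed output speed (× input speed) = 3/5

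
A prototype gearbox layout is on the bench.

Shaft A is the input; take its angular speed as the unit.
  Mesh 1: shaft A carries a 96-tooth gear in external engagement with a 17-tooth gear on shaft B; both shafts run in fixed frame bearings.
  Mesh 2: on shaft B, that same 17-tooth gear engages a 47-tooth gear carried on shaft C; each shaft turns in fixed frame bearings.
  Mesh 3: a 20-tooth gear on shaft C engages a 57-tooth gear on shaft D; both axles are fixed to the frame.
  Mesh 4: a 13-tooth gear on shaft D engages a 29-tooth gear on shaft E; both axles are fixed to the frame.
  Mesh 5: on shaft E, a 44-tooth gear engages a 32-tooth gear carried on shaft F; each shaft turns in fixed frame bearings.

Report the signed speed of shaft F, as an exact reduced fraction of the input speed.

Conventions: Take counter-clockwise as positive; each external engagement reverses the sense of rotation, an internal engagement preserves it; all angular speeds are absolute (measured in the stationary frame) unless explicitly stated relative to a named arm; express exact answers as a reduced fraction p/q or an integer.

5-mesh fixed-axis compound train (all bearings frame-fixed)
mesh 1 [96T→17T]: |ω|/ω_in = 1×96/17 = 96/17, sense flips to −
mesh 2 [17T→47T]: |ω|/ω_in = (96/17)×17/47 = 96/47, sense flips to +
mesh 3 [20T→57T]: |ω|/ω_in = (96/47)×20/57 = 640/893, sense flips to −
mesh 4 [13T→29T]: |ω|/ω_in = (640/893)×13/29 = 8320/25897, sense flips to +
mesh 5 [44T→32T]: |ω|/ω_in = (8320/25897)×44/32 = 11440/25897, sense flips to −
signed output speed (× input speed) = -11440/25897

-11440/25897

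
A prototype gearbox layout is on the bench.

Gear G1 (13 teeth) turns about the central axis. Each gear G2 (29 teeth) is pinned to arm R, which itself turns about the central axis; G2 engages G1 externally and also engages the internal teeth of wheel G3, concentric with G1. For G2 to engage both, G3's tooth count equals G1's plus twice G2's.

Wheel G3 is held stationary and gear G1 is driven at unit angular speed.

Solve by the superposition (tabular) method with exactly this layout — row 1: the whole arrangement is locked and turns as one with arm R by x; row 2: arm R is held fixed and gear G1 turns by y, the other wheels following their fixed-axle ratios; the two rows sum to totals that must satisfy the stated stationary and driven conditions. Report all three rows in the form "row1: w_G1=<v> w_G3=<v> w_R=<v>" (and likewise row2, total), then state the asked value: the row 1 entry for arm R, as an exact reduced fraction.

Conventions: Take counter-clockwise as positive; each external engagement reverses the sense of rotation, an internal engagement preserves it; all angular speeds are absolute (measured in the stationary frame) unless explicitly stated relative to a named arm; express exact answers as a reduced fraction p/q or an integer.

row1: w_G1=13/84 w_G3=13/84 w_R=13/84
row2: w_G1=71/84 w_G3=-13/84 w_R=0
total: w_G1=1 w_G3=0 w_R=13/84
asked value: 13/84

recognized (axles ride arm R): planetary set, 13/29/71 teeth
superposition row 1 [locked train]: every member turns x
row 2 — arm fixed, fixed-axis ratios: sun y, ring −(13/71)·y, arm 0
boundary: total ω_ring = x − (13/71)·y = 0 and total ω_sun = x + y = 1  ⇒  y = 71/84, x = 13/84
row 2 ring = −(13/71)·71/84 = -13/84
totals (row 1 + row 2): sun 13/84 + 71/84 = 1, ring 13/84 + (-13/84) = 0, arm 13/84 + 0 = 13/84
asked cell (row1, arm) = 13/84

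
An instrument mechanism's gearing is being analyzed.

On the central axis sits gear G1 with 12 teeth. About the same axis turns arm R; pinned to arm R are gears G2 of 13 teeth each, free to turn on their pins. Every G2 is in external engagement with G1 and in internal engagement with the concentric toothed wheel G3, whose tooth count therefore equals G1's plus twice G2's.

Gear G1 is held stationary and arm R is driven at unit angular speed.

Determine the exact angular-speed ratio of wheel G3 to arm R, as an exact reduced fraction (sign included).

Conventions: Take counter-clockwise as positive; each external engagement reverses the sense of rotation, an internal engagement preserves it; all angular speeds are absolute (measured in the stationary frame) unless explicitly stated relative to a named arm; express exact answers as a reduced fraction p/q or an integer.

25/19

recognized (axles ride arm R): planetary set, 12/13/38 teeth
ring teeth: 12 + 2·13 = 38
12(ω_sun−ω_arm) = −38(ω_ring−ω_arm),  ω_sun = 0, ω_arm = 1
ω_ring = 1 − (12/38)(0−1) = 25/19
ω_out/ω_in = 25/19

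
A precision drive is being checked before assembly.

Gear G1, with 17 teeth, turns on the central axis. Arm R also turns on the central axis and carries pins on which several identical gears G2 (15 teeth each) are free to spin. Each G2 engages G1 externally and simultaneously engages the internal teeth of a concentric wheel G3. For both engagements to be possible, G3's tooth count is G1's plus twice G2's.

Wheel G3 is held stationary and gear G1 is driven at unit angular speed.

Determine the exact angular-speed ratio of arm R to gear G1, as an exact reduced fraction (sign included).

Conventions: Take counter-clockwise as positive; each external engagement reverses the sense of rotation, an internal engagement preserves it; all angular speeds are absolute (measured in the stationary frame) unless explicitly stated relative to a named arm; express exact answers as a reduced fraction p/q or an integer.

17/64

class = planetary set [G3 = 17+2·15 = 47; Willis about the carrier]
ring teeth: 17 + 2·15 = 47
17(ω_sun−ω_arm) = −47(ω_ring−ω_arm),  ω_ring = 0, ω_sun = 1
17(1−ω_arm) = −47(0−ω_arm)  ⇒  64·ω_arm = 17  ⇒  ω_arm = 17/64
ω_out/ω_in = 17/64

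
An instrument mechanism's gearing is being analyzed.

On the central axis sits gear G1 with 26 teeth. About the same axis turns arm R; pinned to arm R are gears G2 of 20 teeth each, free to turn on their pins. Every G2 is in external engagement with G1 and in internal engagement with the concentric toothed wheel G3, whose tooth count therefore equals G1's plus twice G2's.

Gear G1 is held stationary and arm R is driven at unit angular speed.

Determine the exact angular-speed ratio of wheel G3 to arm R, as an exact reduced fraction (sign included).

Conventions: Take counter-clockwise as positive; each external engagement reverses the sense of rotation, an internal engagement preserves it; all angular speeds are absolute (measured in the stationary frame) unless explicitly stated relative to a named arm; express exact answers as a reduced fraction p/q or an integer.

46/33

recognized (axles ride arm R): planetary set, 26/20/66 teeth
ring teeth: 26 + 2·20 = 66
26(ω_sun−ω_arm) = −66(ω_ring−ω_arm),  ω_sun = 0, ω_arm = 1
ω_ring = 1 − (26/66)(0−1) = 46/33
ω_out/ω_in = 46/33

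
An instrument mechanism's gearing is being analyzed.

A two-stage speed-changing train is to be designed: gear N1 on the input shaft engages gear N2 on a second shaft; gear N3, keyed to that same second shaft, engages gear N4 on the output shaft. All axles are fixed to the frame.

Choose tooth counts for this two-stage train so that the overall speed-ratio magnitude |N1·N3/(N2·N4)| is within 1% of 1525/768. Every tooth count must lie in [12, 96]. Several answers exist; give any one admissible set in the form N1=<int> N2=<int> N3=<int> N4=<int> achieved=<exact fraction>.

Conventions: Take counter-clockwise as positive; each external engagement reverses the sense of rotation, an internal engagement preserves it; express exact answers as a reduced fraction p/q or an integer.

topology: fixed-axis compound train — 2 stages, target 1525/768
target = 1525/768 in lowest terms: an exact hit needs N1·N3 = k·1525 and N2·N4 = k·768 for one integer k, every count in [12, 96]; additionally prefer no 1:1 stage (N1 ≠ N2, N3 ≠ N4)
k = 1: N1·N3 = 1525 = 25·61, N2·N4 = 768 = 12·64
achieved = 25·61/(12·64) = 1525/768; |achieved − target| = 0 ≤ 61/3072 ✓

N1=25 N2=12 N3=61 N4=64 achieved=1525/768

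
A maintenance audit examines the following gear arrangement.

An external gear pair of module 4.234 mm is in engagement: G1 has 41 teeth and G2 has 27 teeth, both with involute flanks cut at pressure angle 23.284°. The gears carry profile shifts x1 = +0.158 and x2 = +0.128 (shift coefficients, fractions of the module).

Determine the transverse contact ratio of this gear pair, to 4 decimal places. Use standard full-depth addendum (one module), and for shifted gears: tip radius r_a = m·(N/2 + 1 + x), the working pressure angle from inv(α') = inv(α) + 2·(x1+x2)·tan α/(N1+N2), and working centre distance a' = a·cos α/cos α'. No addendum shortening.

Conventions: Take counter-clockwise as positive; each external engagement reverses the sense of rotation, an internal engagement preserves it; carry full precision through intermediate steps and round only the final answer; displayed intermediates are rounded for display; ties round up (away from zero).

1.4991

recognized (one external pair, fixed centres): single-mesh tooth geometry, m = 4.234, N1 = 41, N2 = 27
base radii: r_b1 = 79.727975, r_b2 = 52.503788
tip radii: r_a1 = 91.699972, r_a2 = 61.934952
inv(α') = inv(23.284°) + 2·(+0.158+0.128)·tan α/(41+27) = 0.02757446  ⇒  α' = 24.34828°
a' = a·cos α / cos α' = 143.9560·cos 23.284°/cos 24.34828° = 145.141166
action lengths: √(r_a1²−r_b1²) = 45.302703, √(r_a2²−r_b2²) = 32.852557
base pitch p_b = π·m·cos α = 12.218186
CR = (45.302703 + 32.852557 − 145.141166·sin 24.34828°)/12.218186 = 1.499089
contact ratio ≈ 1.4991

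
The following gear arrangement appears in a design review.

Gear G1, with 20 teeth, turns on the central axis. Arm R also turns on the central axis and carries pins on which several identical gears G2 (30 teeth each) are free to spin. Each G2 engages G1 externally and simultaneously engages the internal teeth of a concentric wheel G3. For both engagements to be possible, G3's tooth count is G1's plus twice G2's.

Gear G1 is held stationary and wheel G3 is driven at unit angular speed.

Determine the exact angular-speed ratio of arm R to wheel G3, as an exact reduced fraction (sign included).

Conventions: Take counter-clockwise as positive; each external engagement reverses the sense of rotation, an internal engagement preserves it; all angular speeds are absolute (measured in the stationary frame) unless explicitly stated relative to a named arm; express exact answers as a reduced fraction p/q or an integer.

topology: planetary set — G1 20T / G2 30T / G3 80T, arm = carrier (Willis)
ring teeth: 20 + 2·30 = 80
20(ω_sun−ω_arm) = −80(ω_ring−ω_arm),  ω_sun = 0, ω_ring = 1
20(0−ω_arm) = −80(1−ω_arm)  ⇒  100·ω_arm = 80  ⇒  ω_arm = 4/5
ω_out/ω_in = 4/5

4/5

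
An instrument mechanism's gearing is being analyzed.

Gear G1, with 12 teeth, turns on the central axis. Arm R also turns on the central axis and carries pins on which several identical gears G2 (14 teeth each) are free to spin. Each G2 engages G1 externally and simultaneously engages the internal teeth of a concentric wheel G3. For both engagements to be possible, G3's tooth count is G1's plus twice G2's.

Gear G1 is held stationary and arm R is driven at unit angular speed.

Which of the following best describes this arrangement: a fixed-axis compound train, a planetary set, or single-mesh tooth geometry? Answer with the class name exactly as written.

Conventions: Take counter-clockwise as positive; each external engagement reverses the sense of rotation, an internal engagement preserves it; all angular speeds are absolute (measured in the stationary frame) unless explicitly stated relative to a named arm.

planetary set

recognized (axles ride arm R): planetary set, 12/14/40 teeth
classification: planetary set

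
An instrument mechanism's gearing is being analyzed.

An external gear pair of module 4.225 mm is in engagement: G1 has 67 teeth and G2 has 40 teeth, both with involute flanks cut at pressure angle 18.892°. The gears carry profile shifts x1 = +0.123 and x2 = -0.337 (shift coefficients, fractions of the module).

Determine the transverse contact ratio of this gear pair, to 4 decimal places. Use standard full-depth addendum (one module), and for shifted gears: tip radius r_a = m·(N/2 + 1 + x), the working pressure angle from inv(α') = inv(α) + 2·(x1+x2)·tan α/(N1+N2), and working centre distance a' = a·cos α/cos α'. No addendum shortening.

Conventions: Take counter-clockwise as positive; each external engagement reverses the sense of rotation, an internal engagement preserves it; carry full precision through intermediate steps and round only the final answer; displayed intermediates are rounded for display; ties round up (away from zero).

single-mesh involute tooth geometry (67T engaging 40T at module 4.225)
base radii: r_b1 = 133.912957, r_b2 = 79.948034
tip radii: r_a1 = 146.282175, r_a2 = 87.301175
inv(α') = inv(18.892°) + 2·(+0.123-0.337)·tan α/(67+40) = 0.01112406  ⇒  α' = 18.19507°
a' = a·cos α / cos α' = 226.0375·cos 18.892°/cos 18.19507° = 225.117092
action lengths: √(r_a1²−r_b1²) = 58.871001, √(r_a2²−r_b2²) = 35.068605
base pitch p_b = π·m·cos α = 12.558208
CR = (58.871001 + 35.068605 − 225.117092·sin 18.19507°)/12.558208 = 1.882917
contact ratio ≈ 1.8829

1.8829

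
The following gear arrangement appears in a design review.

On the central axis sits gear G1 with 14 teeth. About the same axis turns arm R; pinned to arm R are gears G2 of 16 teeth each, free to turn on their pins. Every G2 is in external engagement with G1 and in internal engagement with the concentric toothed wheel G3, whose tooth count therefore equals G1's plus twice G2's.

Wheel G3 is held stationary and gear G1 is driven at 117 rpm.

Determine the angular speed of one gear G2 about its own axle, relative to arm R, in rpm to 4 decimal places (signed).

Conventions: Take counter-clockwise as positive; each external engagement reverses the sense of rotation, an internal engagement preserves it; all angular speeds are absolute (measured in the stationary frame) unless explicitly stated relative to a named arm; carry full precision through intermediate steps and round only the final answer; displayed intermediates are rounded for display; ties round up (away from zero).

-78.4875 rpm

topology: planetary set — G1 14T / G2 16T / G3 46T, arm = carrier (Willis)
normalise by the input: solve with ω_sun = 1, then scale by 117 rpm
ring teeth: 14 + 2·16 = 46
14(ω_sun−ω_arm) = −46(ω_ring−ω_arm),  ω_ring = 0, ω_sun = 1
14(1−ω_arm) = −46(0−ω_arm)  ⇒  60·ω_arm = 14  ⇒  ω_arm = 7/30
sun–planet mesh: 14·(1−7/30) = −16·(ω_p−ω_arm)  ⇒  ω_p−ω_arm = -161/240
scale: ω_p−ω_arm = -161/240 × 117 rpm = -78.4875 rpm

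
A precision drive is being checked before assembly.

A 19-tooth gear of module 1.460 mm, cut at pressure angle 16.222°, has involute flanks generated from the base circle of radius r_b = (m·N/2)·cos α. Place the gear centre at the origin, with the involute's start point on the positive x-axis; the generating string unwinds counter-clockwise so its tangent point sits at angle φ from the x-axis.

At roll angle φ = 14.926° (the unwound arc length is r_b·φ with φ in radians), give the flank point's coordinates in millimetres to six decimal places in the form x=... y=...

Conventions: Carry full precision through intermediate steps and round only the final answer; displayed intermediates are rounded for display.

x=13.762050 y=0.077951

recognized (one wheel, involute flank): single-mesh tooth geometry, m = 1.460, N = 19
pitch radius r_p = m·N/2 = 1.460·19/2 = 13.870000
base radius r_b = r_p·cos α = 13.870000·cos 16.222° = 13.317787
roll angle φ = 14.926° = 0.26050784 rad
x = r_b·(cos φ + φ·sin φ) = 13.762050
y = r_b·(sin φ − φ·cos φ) = 0.077951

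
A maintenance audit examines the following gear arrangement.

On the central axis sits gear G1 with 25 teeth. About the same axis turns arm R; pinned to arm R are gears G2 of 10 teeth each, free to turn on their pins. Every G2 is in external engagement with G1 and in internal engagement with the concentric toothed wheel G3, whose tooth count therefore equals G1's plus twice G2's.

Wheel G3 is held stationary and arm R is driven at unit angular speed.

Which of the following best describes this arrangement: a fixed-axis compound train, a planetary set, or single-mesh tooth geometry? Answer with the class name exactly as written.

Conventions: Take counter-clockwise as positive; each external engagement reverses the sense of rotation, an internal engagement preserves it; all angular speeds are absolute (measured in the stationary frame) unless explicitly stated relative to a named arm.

planetary set

topology: planetary set — G1 25T / G2 10T / G3 45T, arm = carrier (Willis)
classification: planetary set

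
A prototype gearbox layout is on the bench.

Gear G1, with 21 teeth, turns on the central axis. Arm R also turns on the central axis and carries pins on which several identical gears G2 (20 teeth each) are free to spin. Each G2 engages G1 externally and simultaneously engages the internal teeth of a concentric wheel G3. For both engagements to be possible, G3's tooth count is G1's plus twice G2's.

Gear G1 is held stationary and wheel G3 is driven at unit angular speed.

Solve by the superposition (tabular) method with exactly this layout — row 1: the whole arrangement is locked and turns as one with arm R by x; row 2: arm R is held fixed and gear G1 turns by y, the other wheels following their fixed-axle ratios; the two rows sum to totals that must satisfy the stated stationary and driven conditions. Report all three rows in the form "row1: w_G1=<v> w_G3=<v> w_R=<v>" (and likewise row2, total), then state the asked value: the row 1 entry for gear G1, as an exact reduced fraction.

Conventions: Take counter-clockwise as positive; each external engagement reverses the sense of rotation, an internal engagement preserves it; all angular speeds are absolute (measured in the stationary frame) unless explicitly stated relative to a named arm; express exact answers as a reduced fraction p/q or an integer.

class = planetary set [G3 = 21+2·20 = 61; Willis about the carrier]
row 1: whole set turns with the arm by x
row 2 (arm held, sun turns y): ω_ring = −(21/61)·y, ω_arm = 0
boundary: total ω_sun = x + y = 0 and total ω_ring = x − (21/61)·y = 1  ⇒  y = -61/82, x = 61/82
row 2 ring = −(21/61)·(-61/82) = 21/82
totals (row 1 + row 2): sun 61/82 + (-61/82) = 0, ring 61/82 + 21/82 = 1, arm 61/82 + 0 = 61/82
asked cell (row1, sun) = 61/82

row1: w_G1=61/82 w_G3=61/82 w_R=61/82
row2: w_G1=-61/82 w_G3=21/82 w_R=0
total: w_G1=0 w_G3=1 w_R=61/82
asked value: 61/82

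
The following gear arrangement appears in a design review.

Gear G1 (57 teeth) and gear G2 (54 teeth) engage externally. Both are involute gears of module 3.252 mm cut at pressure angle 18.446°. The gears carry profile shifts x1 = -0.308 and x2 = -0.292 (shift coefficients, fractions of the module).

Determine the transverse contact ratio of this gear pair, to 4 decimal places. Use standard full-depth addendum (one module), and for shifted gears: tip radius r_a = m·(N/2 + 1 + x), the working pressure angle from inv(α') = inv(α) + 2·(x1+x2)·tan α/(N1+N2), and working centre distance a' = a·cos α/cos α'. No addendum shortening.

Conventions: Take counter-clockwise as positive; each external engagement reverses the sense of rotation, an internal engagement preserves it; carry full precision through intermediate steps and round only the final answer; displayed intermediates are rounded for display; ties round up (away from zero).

single-mesh involute tooth geometry (57T engaging 54T at module 3.252)
base radii: r_b1 = 87.920211, r_b2 = 83.292831
tip radii: r_a1 = 94.932384, r_a2 = 90.106416
inv(α') = inv(18.446°) + 2·(-0.308-0.292)·tan α/(57+54) = 0.00799830  ⇒  α' = 16.34444°
a' = a·cos α / cos α' = 180.4860·cos 18.446°/cos 16.34444° = 178.423616
action lengths: √(r_a1²−r_b1²) = 35.807738, √(r_a2²−r_b2²) = 34.372525
base pitch p_b = π·m·cos α = 9.691561
CR = (35.807738 + 34.372525 − 178.423616·sin 16.34444°)/9.691561 = 2.060545
contact ratio ≈ 2.0605

2.0605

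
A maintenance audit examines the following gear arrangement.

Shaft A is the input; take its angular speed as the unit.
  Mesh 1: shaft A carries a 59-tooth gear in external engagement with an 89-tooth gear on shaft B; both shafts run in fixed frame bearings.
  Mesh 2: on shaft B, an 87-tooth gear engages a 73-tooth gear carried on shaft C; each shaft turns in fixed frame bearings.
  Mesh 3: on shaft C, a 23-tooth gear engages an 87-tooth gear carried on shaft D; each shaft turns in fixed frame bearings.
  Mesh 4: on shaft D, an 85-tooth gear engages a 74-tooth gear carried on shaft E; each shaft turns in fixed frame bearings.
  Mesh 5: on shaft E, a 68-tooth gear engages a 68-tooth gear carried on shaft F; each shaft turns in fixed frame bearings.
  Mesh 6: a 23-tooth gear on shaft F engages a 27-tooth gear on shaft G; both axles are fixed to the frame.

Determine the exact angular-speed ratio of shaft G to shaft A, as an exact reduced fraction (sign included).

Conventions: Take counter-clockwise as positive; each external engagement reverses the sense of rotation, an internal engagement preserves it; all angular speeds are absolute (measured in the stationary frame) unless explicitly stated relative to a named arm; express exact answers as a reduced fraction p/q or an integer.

class = fixed-axis compound train [6 meshes; 6 ratios multiply, 6 sense flips]
mesh 1 [59T→89T]: running ratio 59/89, sense −
mesh 2 [87T→73T]: running ratio 5133/6497, sense +
mesh 3 [23T→87T]: running ratio 1357/6497, sense −
mesh 4 [85T→74T]: running ratio 115345/480778, sense +
mesh 5 [68T→68T]: running ratio 115345/480778, sense −
mesh 6 [23T→27T]: running ratio 2652935/12981006, sense +
ω_out/ω_in = 2652935/12981006

2652935/12981006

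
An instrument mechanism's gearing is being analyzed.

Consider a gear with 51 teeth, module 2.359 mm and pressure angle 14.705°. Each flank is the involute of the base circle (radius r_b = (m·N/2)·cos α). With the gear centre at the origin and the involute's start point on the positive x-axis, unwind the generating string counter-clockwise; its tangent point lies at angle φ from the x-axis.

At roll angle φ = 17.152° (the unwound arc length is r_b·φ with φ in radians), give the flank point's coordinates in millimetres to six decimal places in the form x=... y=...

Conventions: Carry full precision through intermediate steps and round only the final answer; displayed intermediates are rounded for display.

x=60.733165 y=0.515660

class = single-mesh tooth geometry [base-circle involute, m = 2.359, 51T]
pitch radius r_p = m·N/2 = 2.359·51/2 = 60.154500
base radius r_b = r_p·cos α = 60.154500·cos 14.705° = 58.184176
roll angle φ = 17.152° = 0.29935887 rad
x = r_b·(cos φ + φ·sin φ) = 60.733165
y = r_b·(sin φ − φ·cos φ) = 0.515660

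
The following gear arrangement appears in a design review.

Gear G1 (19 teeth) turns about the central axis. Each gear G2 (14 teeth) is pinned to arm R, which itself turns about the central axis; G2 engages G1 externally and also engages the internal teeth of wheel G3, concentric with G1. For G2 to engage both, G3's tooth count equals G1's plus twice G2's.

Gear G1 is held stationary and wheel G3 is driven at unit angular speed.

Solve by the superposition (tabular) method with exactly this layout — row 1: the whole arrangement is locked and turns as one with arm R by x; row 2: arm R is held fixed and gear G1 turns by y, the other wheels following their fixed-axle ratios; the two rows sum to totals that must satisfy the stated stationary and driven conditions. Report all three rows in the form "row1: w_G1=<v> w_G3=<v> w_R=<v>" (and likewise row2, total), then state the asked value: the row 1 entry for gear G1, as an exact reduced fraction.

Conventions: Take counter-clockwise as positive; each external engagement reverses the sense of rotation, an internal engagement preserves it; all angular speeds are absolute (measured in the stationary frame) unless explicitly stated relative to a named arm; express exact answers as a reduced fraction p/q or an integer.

row1: w_G1=47/66 w_G3=47/66 w_R=47/66
row2: w_G1=-47/66 w_G3=19/66 w_R=0
total: w_G1=0 w_G3=1 w_R=47/66
asked value: 47/66

planetary set (19T centre, 14T on arm, 47T internal) — Willis relation
row 1: whole set turns with the arm by x
row 2: sun turns y, ring = −(19/47)·y, arm 0
boundary: total ω_sun = x + y = 0 and total ω_ring = x − (19/47)·y = 1  ⇒  y = -47/66, x = 47/66
row 2 ring = −(19/47)·(-47/66) = 19/66
totals (row 1 + row 2): sun 47/66 + (-47/66) = 0, ring 47/66 + 19/66 = 1, arm 47/66 + 0 = 47/66
asked cell (row1, sun) = 47/66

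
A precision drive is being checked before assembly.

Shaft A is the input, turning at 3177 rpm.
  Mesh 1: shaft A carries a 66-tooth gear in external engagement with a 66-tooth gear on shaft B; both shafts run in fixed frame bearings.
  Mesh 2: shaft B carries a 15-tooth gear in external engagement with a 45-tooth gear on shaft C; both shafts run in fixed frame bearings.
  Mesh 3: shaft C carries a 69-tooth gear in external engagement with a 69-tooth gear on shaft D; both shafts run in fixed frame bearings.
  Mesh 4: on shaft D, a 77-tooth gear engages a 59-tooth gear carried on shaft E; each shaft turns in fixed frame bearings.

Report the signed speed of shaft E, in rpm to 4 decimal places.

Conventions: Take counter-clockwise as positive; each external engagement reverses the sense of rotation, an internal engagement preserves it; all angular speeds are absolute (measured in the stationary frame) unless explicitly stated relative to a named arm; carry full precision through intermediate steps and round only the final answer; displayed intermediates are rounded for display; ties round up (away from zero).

class = fixed-axis compound train [4 meshes; 4 ratios multiply, 4 sense flips]
mesh 1 [66T→66T]: ω = 3177.0000×66/66 = 3177.0000 rpm, sense flips to −
mesh 2 [15T→45T]: ω = 3177.0000×15/45 = 1059.0000 rpm, sense flips to +
mesh 3 [69T→69T]: ω = 1059.0000×69/69 = 1059.0000 rpm, sense flips to −
mesh 4 [77T→59T]: ω = 1059.0000×77/59 = 1382.0847 rpm, sense flips to +
signed output speed = +1382.0847 rpm

+1382.0847 rpm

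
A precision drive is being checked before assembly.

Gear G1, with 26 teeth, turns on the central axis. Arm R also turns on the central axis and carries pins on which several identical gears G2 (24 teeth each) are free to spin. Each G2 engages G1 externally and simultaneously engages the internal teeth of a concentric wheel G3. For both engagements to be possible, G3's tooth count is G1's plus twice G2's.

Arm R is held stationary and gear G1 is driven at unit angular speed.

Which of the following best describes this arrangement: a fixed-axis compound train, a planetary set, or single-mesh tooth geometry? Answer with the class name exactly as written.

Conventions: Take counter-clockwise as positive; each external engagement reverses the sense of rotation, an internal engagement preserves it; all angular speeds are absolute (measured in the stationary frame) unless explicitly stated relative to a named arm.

planetary set

class = planetary set [G3 = 26+2·24 = 74; Willis about the carrier]
classification: planetary set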